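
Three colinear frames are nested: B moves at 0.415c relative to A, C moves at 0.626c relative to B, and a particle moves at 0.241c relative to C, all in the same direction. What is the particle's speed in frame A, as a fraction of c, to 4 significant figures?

Compose boost 2: (0.626 + 0.415)/(1 + 0.626×0.415) = 1.041/1.25979 = 0.826328
Compose boost 3: (0.241 + 0.826328)/(1 + 0.241×0.826328) = 1.06733/1.19915 = 0.8901

u ≈ 0.8901c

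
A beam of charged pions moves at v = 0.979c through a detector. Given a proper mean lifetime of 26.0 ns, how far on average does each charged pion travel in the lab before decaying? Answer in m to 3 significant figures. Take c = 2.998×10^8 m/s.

d ≈ 37.4 m

γ = 1/√(1 − 0.979²) = 4.9053
Dilated lifetime: Δt = γτ₀ = 4.9053 × 26.0 ns = 127.54 ns
d = vΔt = 0.979c × 127.54 ns = 2.9350×10^8 m/s × 1.2754×10^-7 s = 37.4 m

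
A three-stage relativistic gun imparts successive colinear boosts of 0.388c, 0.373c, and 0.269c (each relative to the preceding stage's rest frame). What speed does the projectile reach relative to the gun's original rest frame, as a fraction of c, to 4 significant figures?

u ≈ 0.7921c

Compose boost 2: (0.373 + 0.388)/(1 + 0.373×0.388) = 0.7610/1.14472 = 0.664789
Compose boost 3: (0.269 + 0.664789)/(1 + 0.269×0.664789) = 0.933789/1.17883 = 0.7921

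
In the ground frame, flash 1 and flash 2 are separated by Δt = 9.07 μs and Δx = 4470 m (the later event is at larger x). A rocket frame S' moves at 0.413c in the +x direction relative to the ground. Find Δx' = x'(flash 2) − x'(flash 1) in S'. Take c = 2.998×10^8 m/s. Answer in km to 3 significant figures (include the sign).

γ = 1/√(1 − 0.413²) = 1.0980
Δx' = γ(Δx − vΔt) = 1.0980 × (4470 m − 0.413×(2.998×10^8 m/s)×9.07×10^-6 s)
= 1.0980 × (3347.0 m) = 3.68 km

Δx' ≈ 3.68 km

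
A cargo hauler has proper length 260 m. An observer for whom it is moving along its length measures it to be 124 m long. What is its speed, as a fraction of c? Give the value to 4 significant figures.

β ≈ 0.8789

γ = L₀/L = 260/124 = 2.09677
β = √(1 − 1/γ²) = 0.8789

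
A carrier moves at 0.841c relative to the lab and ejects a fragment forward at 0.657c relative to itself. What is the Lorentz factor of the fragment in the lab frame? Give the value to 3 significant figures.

u_lab = (0.657 + 0.841)/(1 + 0.657×0.841) = 1.498/1.55254 = 0.964872
γ = 1/√(1 − 0.964872²) = 3.81

γ ≈ 3.81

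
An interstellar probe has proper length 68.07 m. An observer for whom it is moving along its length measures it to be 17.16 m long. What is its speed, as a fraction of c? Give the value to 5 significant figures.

γ = L₀/L = 68.07/17.16 = 3.966783
β = √(1 − 1/γ²) = 0.96770

β ≈ 0.96770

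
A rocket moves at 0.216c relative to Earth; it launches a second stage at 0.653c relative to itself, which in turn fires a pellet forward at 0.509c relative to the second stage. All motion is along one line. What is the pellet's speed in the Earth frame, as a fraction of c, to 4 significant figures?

Compose boost 2: (0.653 + 0.216)/(1 + 0.653×0.216) = 0.8690/1.14105 = 0.761581
Compose boost 3: (0.509 + 0.761581)/(1 + 0.509×0.761581) = 1.27058/1.38764 = 0.9156

u ≈ 0.9156c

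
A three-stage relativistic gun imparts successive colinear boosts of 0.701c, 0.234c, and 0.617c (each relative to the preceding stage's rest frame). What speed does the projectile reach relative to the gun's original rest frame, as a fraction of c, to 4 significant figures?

u ≈ 0.9496c

Compose boost 2: (0.234 + 0.701)/(1 + 0.234×0.701) = 0.9350/1.16403 = 0.803241
Compose boost 3: (0.617 + 0.803241)/(1 + 0.617×0.803241) = 1.42024/1.49560 = 0.9496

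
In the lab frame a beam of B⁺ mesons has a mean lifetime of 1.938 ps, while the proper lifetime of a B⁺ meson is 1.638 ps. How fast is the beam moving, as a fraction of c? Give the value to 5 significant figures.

γ = Δt/τ₀ = 1.938/1.638 = 1.183150
β = √(1 − 1/γ²) = √(1 − 1/1.183150²) = 0.53445

β ≈ 0.53445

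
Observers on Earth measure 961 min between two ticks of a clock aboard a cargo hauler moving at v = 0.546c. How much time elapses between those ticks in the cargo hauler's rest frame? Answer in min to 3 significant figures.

τ₀ ≈ 805 min

γ = 1/√(1 − 0.546²) = 1.1936
Proper time: τ₀ = Δt/γ = 961/1.1936 = 805 min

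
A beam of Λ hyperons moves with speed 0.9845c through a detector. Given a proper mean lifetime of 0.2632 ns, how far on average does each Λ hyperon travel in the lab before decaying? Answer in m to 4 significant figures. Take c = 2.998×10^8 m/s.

d ≈ 0.4429 m

γ = 1/√(1 − 0.9845²) = 5.70176
Dilated lifetime: Δt = γτ₀ = 5.70176 × 0.2632 ns = 1.50070 ns
d = vΔt = 0.9845c × 1.50070 ns = 2.95153×10^8 m/s × 1.50070×10^-9 s = 0.4429 m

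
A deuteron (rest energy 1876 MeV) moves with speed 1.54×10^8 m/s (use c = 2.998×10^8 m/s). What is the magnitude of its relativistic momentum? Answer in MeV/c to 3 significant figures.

β = v/c = 1.54×10^8 / 2.998×10^8 = 0.51368
γ = 1/√(1 − 0.51368²) = 1.1655
p = γβm₀c = 1.1655 × 0.51368 × 1876 MeV/c = 1120 MeV/c

p ≈ 1120 MeV/c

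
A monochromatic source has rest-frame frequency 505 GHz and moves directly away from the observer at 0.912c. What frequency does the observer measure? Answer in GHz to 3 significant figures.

f_obs ≈ 108 GHz

Relativistic Doppler: f_obs = f_src √((1−β)/(1+β))
= 505 × √(0.088000/1.9120) = 505 × 0.21453 = 108 GHz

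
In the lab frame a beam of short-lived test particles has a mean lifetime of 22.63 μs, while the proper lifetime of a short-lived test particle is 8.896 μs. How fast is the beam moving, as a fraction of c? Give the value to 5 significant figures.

γ = Δt/τ₀ = 22.63/8.896 = 2.543840
β = √(1 − 1/γ²) = √(1 − 1/2.543840²) = 0.91949

β ≈ 0.91949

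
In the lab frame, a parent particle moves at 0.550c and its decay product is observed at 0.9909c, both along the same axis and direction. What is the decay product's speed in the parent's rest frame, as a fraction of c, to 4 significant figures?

Inverse velocity addition: u' = (u − v)/(1 − uv/c²)
= (0.9909 − 0.550)/(1 − 0.9909×0.550) = 0.4409/0.455005 = 0.9690

u' ≈ 0.9690c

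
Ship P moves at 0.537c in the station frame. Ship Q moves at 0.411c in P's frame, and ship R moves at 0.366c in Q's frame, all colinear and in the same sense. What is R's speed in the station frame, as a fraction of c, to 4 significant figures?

u ≈ 0.8897c

Compose boost 2: (0.411 + 0.537)/(1 + 0.411×0.537) = 0.9480/1.22071 = 0.776599
Compose boost 3: (0.366 + 0.776599)/(1 + 0.366×0.776599) = 1.14260/1.28424 = 0.8897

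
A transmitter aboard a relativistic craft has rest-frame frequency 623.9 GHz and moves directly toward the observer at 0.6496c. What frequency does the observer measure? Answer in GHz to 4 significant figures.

f_obs ≈ 1354 GHz

Relativistic Doppler: f_obs = f_src √((1+β)/(1−β))
= 623.9 × √(1.64960/0.350400) = 623.9 × 2.16974 = 1354 GHz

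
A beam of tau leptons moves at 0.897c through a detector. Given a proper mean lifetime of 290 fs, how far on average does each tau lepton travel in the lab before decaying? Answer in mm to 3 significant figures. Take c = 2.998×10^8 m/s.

γ = 1/√(1 − 0.897²) = 2.2623
Dilated lifetime: Δt = γτ₀ = 2.2623 × 290 fs = 656.06 fs
d = vΔt = 0.897c × 656.06 fs = 2.6892×10^8 m/s × 6.5606×10^-13 s = 0.176 mm

d ≈ 0.176 mm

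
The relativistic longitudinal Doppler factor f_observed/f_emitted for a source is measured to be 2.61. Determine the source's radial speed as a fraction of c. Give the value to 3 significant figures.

f_obs/f_src = √((1+β)/(1−β)) = 2.61  ⇒  (1+β)/(1−β) = 6.8121
β = |1 − D²|/(1 + D²) = |1 − 6.8121|/(1 + 6.8121) = 0.744

β ≈ 0.744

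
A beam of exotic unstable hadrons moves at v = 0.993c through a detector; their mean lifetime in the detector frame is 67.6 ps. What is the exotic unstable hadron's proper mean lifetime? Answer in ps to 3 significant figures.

τ₀ ≈ 7.98 ps

γ = 1/√(1 − 0.993²) = 8.4664
Proper time: τ₀ = Δt/γ = 67.6/8.4664 = 7.98 ps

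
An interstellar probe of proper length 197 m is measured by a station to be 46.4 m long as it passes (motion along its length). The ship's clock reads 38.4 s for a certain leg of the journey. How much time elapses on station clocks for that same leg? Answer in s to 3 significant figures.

Length contraction ⇒ γ = L₀/L = 197/46.4 = 4.2457
Time dilation: Δt = γτ₀ = 4.2457 × 38.4 s = 163 s

Δt ≈ 163 s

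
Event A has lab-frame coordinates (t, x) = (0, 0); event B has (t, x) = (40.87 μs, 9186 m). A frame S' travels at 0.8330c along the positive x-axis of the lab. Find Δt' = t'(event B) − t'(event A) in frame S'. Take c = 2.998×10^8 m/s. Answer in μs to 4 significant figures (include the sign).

γ = 1/√(1 − 0.8330²) = 1.80743
Δt' = γ(Δt − vΔx/c²) = 1.80743 × (40.87 μs − 0.8330×9186 m / (2.998×10^8 m/s))
= 1.80743 × (15.3465 μs) = 27.74 μs

Δt' ≈ 27.74 μs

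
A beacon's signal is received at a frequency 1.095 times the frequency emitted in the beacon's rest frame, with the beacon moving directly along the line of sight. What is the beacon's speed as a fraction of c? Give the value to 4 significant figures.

β ≈ 0.09051

f_obs/f_src = √((1+β)/(1−β)) = 1.095  ⇒  (1+β)/(1−β) = 1.19903
β = |1 − D²|/(1 + D²) = |1 − 1.19903|/(1 + 1.19903) = 0.09051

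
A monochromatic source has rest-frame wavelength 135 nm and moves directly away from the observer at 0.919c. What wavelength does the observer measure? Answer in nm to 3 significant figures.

Relativistic Doppler: λ_obs = λ_src √((1+β)/(1−β))
= 135 × √(1.9190/0.081000) = 135 × 4.8674 = 657 nm

λ_obs ≈ 657 nm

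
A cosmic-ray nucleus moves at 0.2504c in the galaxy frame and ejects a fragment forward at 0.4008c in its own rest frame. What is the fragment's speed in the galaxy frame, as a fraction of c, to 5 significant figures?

u ≈ 0.59181c

Compose boost 2: (0.4008 + 0.2504)/(1 + 0.4008×0.2504) = 0.65120/1.100360 = 0.59181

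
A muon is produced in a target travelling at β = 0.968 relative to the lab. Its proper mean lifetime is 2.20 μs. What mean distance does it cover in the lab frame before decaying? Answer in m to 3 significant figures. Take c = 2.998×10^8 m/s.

γ = 1/√(1 − 0.968²) = 3.9849
Dilated lifetime: Δt = γτ₀ = 3.9849 × 2.20 μs = 8.7667 μs
d = vΔt = 0.968c × 8.7667 μs = 2.9021×10^8 m/s × 8.7667×10^-6 s = 2540 m

d ≈ 2540 m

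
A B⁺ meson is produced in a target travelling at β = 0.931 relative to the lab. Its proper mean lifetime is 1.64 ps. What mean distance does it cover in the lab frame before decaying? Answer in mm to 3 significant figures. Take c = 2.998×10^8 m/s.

γ = 1/√(1 − 0.931²) = 2.7396
Dilated lifetime: Δt = γτ₀ = 2.7396 × 1.64 ps = 4.4929 ps
d = vΔt = 0.931c × 4.4929 ps = 2.7911×10^8 m/s × 4.4929×10^-12 s = 1.25 mm

d ≈ 1.25 mm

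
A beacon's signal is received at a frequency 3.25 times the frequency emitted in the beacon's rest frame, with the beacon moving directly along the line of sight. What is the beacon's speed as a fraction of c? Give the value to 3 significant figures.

β ≈ 0.827

f_obs/f_src = √((1+β)/(1−β)) = 3.25  ⇒  (1+β)/(1−β) = 10.562
β = |1 − D²|/(1 + D²) = |1 − 10.562|/(1 + 10.562) = 0.827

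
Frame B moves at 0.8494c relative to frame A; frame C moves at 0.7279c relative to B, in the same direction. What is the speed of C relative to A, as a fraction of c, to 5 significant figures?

u ≈ 0.97468c

Compose boost 2: (0.7279 + 0.8494)/(1 + 0.7279×0.8494) = 1.5773/1.618278 = 0.97468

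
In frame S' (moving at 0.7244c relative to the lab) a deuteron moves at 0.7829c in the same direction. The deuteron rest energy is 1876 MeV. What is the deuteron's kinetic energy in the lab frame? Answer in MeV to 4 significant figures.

K ≈ 4979 MeV

u_lab = (0.7829 + 0.7244)/(1 + 0.7829×0.7244) = 0.9618202
γ = 1/√(1 − 0.9618202²) = 3.65388
K = (γ − 1)m₀c² = (3.65388 − 1) × 1876 = 2.65388 × 1876 = 4979 MeV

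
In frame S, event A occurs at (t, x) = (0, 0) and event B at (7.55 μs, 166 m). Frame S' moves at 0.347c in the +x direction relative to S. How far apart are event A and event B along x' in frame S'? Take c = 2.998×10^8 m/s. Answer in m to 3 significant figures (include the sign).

γ = 1/√(1 − 0.347²) = 1.0663
Δx' = γ(Δx − vΔt) = 1.0663 × (166 m − 0.347×(2.998×10^8 m/s)×7.55×10^-6 s)
= 1.0663 × (-619.43 m) = -660 m

Δx' ≈ -660 m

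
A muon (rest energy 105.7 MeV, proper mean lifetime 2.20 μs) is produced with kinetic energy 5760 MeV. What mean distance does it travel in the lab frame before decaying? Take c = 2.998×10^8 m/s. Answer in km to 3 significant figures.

d ≈ 36.6 km

γ = 1 + K/(m₀c²) = 1 + 5760/105.7 = 55.494
β = √(1 − 1/γ²) = 0.99984
Dilated lifetime: γτ₀ = 55.494 × 2.20 μs = 122.09 μs
d = βc·γτ₀ = 0.99984 × (2.998×10^8 m/s) × 0.00012209 s = 36.6 km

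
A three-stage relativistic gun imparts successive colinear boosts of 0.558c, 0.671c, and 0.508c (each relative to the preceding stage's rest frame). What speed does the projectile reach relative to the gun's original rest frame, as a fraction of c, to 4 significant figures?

u ≈ 0.9642c

Compose boost 2: (0.671 + 0.558)/(1 + 0.671×0.558) = 1.229/1.37442 = 0.894197
Compose boost 3: (0.508 + 0.894197)/(1 + 0.508×0.894197) = 1.40220/1.45425 = 0.9642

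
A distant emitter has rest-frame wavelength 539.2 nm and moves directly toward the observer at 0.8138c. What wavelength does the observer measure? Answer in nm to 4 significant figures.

Relativistic Doppler: λ_obs = λ_src √((1−β)/(1+β))
= 539.2 × √(0.186200/1.81380) = 539.2 × 0.320402 = 172.8 nm

λ_obs ≈ 172.8 nm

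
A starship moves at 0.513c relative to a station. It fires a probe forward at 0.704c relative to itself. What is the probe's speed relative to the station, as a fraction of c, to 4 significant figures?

Relativistic velocity addition: u = (u' + v)/(1 + u'v/c²)
= (0.704 + 0.513)/(1 + 0.704×0.513) = 1.217/1.36115 = 0.8941

u ≈ 0.8941c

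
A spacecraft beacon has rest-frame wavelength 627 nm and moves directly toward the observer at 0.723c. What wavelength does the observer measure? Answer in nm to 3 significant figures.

λ_obs ≈ 251 nm

Relativistic Doppler: λ_obs = λ_src √((1−β)/(1+β))
= 627 × √(0.27700/1.7230) = 627 × 0.40096 = 251 nm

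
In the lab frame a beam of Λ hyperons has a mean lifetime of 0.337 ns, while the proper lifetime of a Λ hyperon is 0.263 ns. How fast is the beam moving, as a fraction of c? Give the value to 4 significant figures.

β ≈ 0.6253

γ = Δt/τ₀ = 0.337/0.263 = 1.28137
β = √(1 − 1/γ²) = √(1 − 1/1.28137²) = 0.6253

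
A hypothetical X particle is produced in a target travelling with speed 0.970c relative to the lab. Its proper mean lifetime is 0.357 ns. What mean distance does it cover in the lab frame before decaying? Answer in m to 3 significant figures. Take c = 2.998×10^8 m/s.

γ = 1/√(1 − 0.970²) = 4.1135
Dilated lifetime: Δt = γτ₀ = 4.1135 × 0.357 ns = 1.4685 ns
d = vΔt = 0.970c × 1.4685 ns = 2.9081×10^8 m/s × 1.4685×10^-9 s = 0.427 m

d ≈ 0.427 m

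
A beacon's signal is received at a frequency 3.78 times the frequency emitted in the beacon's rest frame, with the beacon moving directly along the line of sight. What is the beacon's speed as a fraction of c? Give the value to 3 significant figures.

f_obs/f_src = √((1+β)/(1−β)) = 3.78  ⇒  (1+β)/(1−β) = 14.288
β = |1 − D²|/(1 + D²) = |1 − 14.288|/(1 + 14.288) = 0.869

β ≈ 0.869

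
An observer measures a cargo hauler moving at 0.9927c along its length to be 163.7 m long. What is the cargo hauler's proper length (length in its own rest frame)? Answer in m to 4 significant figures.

γ = 1/√(1 − 0.9927²) = 8.29120
L₀ = γL = 8.29120 × 163.7 = 1357 m

L₀ ≈ 1357 m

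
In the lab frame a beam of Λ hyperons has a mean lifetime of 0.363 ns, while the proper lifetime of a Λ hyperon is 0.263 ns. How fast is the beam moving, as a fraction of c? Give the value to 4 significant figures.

γ = Δt/τ₀ = 0.363/0.263 = 1.38023
β = √(1 − 1/γ²) = √(1 − 1/1.38023²) = 0.6893

β ≈ 0.6893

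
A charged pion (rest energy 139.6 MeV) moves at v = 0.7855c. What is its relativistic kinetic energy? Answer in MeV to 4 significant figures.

K ≈ 85.98 MeV

γ = 1/√(1 − 0.7855²) = 1.61587
K = (γ − 1)m₀c² = (1.61587 − 1) × 139.6 MeV = 0.615870 × 139.6 MeV = 85.98 MeV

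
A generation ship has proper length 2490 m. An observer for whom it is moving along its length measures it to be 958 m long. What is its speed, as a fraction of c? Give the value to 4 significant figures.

γ = L₀/L = 2490/958 = 2.59916
β = √(1 − 1/γ²) = 0.9230

β ≈ 0.9230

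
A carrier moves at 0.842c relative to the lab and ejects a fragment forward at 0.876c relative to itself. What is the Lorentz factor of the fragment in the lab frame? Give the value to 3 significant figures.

u_lab = (0.876 + 0.842)/(1 + 0.876×0.842) = 1.718/1.73759 = 0.988725
γ = 1/√(1 − 0.988725²) = 6.68

γ ≈ 6.68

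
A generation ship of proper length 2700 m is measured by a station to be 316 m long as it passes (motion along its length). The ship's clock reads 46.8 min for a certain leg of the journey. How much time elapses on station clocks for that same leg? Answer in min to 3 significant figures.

Δt ≈ 400 min

Length contraction ⇒ γ = L₀/L = 2700/316 = 8.5443
Time dilation: Δt = γτ₀ = 8.5443 × 46.8 min = 400 min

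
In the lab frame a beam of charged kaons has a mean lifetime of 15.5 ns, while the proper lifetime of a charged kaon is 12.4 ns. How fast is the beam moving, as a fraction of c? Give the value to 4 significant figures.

β ≈ 0.6000

γ = Δt/τ₀ = 15.5/12.4 = 1.25000
β = √(1 − 1/γ²) = √(1 − 1/1.25000²) = 0.6000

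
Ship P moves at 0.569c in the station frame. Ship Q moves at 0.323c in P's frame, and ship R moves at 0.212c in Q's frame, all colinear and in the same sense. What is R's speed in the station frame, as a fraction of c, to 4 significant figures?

Compose boost 2: (0.323 + 0.569)/(1 + 0.323×0.569) = 0.8920/1.18379 = 0.753514
Compose boost 3: (0.212 + 0.753514)/(1 + 0.212×0.753514) = 0.965514/1.15974 = 0.8325

u ≈ 0.8325c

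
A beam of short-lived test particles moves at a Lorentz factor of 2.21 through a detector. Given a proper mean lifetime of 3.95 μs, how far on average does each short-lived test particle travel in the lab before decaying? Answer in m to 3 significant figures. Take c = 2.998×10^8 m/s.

β = √(1 − 1/γ²) = √(1 − 1/2.21²) = 0.89177
Dilated lifetime: Δt = γτ₀ = 2.21 × 3.95 μs = 8.7295 μs
d = vΔt = 0.89177c × 8.7295 μs = 2.6735×10^8 m/s × 8.7295×10^-6 s = 2330 m

d ≈ 2330 m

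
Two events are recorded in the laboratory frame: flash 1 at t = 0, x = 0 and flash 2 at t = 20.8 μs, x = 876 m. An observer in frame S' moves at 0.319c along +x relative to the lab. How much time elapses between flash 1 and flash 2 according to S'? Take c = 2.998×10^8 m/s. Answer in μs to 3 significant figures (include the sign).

Δt' ≈ 21.0 μs

γ = 1/√(1 − 0.319²) = 1.0551
Δt' = γ(Δt − vΔx/c²) = 1.0551 × (20.8 μs − 0.319×876 m / (2.998×10^8 m/s))
= 1.0551 × (19.868 μs) = 21.0 μs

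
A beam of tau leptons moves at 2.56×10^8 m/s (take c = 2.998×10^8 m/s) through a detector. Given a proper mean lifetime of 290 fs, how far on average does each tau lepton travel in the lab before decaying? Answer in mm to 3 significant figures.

β = v/c = 2.56×10^8 / 2.998×10^8 = 0.85390
γ = 1/√(1 − 0.85390²) = 1.9215
Dilated lifetime: Δt = γτ₀ = 1.9215 × 290 fs = 557.23 fs
d = vΔt = 0.85390c × 557.23 fs = 2.5600×10^8 m/s × 5.5723×10^-13 s = 0.143 mm

d ≈ 0.143 mm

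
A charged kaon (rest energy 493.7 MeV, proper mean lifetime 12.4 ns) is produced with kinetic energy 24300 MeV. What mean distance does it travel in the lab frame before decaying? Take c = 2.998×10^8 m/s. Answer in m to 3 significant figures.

d ≈ 187 m

γ = 1 + K/(m₀c²) = 1 + 24300/493.7 = 50.220
β = √(1 − 1/γ²) = 0.99980
Dilated lifetime: γτ₀ = 50.220 × 12.4 ns = 622.73 ns
d = βc·γτ₀ = 0.99980 × (2.998×10^8 m/s) × 6.2273×10^-7 s = 187 m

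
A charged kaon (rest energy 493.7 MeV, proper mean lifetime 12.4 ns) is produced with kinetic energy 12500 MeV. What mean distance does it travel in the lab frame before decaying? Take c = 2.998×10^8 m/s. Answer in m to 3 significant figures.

γ = 1 + K/(m₀c²) = 1 + 12500/493.7 = 26.319
β = √(1 − 1/γ²) = 0.99928
Dilated lifetime: γτ₀ = 26.319 × 12.4 ns = 326.36 ns
d = βc·γτ₀ = 0.99928 × (2.998×10^8 m/s) × 3.2636×10^-7 s = 97.8 m

d ≈ 97.8 m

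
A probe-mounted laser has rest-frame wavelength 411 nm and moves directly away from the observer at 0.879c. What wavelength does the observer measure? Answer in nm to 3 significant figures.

Relativistic Doppler: λ_obs = λ_src √((1+β)/(1−β))
= 411 × √(1.8790/0.12100) = 411 × 3.9407 = 1620 nm

λ_obs ≈ 1620 nm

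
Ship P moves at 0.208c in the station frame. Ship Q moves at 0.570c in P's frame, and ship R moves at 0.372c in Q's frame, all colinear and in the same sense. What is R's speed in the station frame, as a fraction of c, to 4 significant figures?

Compose boost 2: (0.570 + 0.208)/(1 + 0.570×0.208) = 0.7780/1.11856 = 0.695537
Compose boost 3: (0.372 + 0.695537)/(1 + 0.372×0.695537) = 1.06754/1.25874 = 0.8481

u ≈ 0.8481c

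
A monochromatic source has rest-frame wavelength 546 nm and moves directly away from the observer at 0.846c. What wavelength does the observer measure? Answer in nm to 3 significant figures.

Relativistic Doppler: λ_obs = λ_src √((1+β)/(1−β))
= 546 × √(1.8460/0.15400) = 546 × 3.4622 = 1890 nm

λ_obs ≈ 1890 nm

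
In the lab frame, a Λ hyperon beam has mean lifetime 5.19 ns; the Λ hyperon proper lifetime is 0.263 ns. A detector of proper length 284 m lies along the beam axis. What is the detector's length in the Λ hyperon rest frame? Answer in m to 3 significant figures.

L ≈ 14.4 m

Time dilation ⇒ γ = Δt/τ₀ = 5.19/0.263 = 19.734
Length contraction: L = L₀/γ = 284/19.734 = 14.4 m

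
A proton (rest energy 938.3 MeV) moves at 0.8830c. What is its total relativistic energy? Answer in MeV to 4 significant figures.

E ≈ 1999 MeV

γ = 1/√(1 − 0.8830²) = 2.13050
E = γm₀c² = 2.13050 × 938.3 MeV = 1999 MeV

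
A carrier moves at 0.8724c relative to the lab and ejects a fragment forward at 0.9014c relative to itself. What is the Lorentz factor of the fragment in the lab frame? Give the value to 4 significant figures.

u_lab = (0.9014 + 0.8724)/(1 + 0.9014×0.8724) = 1.7738/1.786381 = 0.9929571
γ = 1/√(1 − 0.9929571²) = 8.441

γ ≈ 8.441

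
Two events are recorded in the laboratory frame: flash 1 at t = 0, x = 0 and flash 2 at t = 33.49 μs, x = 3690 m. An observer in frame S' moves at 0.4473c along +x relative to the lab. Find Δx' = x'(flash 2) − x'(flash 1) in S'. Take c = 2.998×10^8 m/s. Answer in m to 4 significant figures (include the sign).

γ = 1/√(1 − 0.4473²) = 1.11809
Δx' = γ(Δx − vΔt) = 1.11809 × (3690 m − 0.4473×(2.998×10^8 m/s)×33.49×10^-6 s)
= 1.11809 × (-801.027 m) = -895.6 m

Δx' ≈ -895.6 m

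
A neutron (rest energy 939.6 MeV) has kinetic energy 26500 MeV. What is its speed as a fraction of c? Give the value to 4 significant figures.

γ = 1 + K/(m₀c²) = 1 + 26500/939.6 = 29.2035
β = √(1 − 1/γ²) = 0.9994

β ≈ 0.9994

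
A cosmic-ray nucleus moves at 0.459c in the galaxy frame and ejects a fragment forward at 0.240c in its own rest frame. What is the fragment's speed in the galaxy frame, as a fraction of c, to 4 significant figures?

Compose boost 2: (0.240 + 0.459)/(1 + 0.240×0.459) = 0.6990/1.11016 = 0.6296

u ≈ 0.6296c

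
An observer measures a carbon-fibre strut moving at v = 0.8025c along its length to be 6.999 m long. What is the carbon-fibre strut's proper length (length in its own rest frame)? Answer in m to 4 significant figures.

L₀ ≈ 11.73 m

γ = 1/√(1 − 0.8025²) = 1.67602
L₀ = γL = 1.67602 × 6.999 = 11.73 m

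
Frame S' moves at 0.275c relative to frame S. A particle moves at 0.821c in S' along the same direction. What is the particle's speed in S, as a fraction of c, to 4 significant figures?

u ≈ 0.8941c

Relativistic velocity addition: u = (u' + v)/(1 + u'v/c²)
= (0.821 + 0.275)/(1 + 0.821×0.275) = 1.096/1.22578 = 0.8941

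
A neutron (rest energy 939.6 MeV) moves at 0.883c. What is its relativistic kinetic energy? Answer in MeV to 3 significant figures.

γ = 1/√(1 − 0.883²) = 2.1305
K = (γ − 1)m₀c² = (2.1305 − 1) × 939.6 MeV = 1.1305 × 939.6 MeV = 1060 MeV

K ≈ 1060 MeV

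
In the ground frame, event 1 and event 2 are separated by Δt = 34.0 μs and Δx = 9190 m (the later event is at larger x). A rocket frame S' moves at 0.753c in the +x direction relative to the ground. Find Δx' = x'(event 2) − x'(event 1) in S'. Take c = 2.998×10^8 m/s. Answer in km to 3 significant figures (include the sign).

Δx' ≈ 2.30 km

γ = 1/√(1 − 0.753²) = 1.5197
Δx' = γ(Δx − vΔt) = 1.5197 × (9190 m − 0.753×(2.998×10^8 m/s)×34.0×10^-6 s)
= 1.5197 × (1514.5 m) = 2.30 km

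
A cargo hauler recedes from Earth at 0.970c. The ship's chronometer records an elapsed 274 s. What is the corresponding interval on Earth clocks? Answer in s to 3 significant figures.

γ = 1/√(1 − 0.970²) = 4.1135
Time dilation: Δt = γτ₀ = 4.1135 × 274 s = 1130 s

Δt ≈ 1130 s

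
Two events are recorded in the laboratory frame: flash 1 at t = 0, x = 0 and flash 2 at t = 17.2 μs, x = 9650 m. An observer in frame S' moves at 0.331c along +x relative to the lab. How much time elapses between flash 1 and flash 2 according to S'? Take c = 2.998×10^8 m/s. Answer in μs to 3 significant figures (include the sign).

γ = 1/√(1 − 0.331²) = 1.0597
Δt' = γ(Δt − vΔx/c²) = 1.0597 × (17.2 μs − 0.331×9650 m / (2.998×10^8 m/s))
= 1.0597 × (6.5457 μs) = 6.94 μs

Δt' ≈ 6.94 μs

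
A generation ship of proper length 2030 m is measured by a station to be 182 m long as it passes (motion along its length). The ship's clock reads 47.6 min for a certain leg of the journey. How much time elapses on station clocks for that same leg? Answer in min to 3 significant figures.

Δt ≈ 531 min

Length contraction ⇒ γ = L₀/L = 2030/182 = 11.154
Time dilation: Δt = γτ₀ = 11.154 × 47.6 min = 531 min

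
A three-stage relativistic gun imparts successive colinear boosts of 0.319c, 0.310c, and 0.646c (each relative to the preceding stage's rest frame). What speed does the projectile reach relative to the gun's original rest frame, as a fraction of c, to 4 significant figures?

u ≈ 0.8895c

Compose boost 2: (0.310 + 0.319)/(1 + 0.310×0.319) = 0.6290/1.09889 = 0.572396
Compose boost 3: (0.646 + 0.572396)/(1 + 0.646×0.572396) = 1.21840/1.36977 = 0.8895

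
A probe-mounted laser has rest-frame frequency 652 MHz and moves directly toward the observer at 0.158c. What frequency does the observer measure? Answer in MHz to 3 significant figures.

Relativistic Doppler: f_obs = f_src √((1+β)/(1−β))
= 652 × √(1.1580/0.84200) = 652 × 1.1727 = 765 MHz

f_obs ≈ 765 MHz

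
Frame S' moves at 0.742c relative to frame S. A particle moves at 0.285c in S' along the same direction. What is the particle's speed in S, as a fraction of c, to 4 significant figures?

Relativistic velocity addition: u = (u' + v)/(1 + u'v/c²)
= (0.285 + 0.742)/(1 + 0.285×0.742) = 1.027/1.21147 = 0.8477

u ≈ 0.8477c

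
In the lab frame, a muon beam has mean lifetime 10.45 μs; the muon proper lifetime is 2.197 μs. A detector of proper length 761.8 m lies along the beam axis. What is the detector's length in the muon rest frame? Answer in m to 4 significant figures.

Time dilation ⇒ γ = Δt/τ₀ = 10.45/2.197 = 4.75649
Length contraction: L = L₀/γ = 761.8/4.75649 = 160.2 m

L ≈ 160.2 m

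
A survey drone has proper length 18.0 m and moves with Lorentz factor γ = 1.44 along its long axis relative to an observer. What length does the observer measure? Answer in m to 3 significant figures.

γ = 1.44 (given)
Length contraction: L = L₀/γ = 18.0/1.44 = 12.5 m

L ≈ 12.5 m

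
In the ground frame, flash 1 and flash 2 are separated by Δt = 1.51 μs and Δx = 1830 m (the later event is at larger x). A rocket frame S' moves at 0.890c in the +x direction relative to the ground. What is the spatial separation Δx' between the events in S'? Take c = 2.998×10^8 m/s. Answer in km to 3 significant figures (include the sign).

Δx' ≈ 3.13 km

γ = 1/√(1 − 0.890²) = 2.1932
Δx' = γ(Δx − vΔt) = 2.1932 × (1830 m − 0.890×(2.998×10^8 m/s)×1.51×10^-6 s)
= 2.1932 × (1427.1 m) = 3.13 km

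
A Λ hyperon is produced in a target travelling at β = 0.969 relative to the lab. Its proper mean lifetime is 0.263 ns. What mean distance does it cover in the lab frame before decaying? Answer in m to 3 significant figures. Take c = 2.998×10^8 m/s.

γ = 1/√(1 − 0.969²) = 4.0476
Dilated lifetime: Δt = γτ₀ = 4.0476 × 0.263 ns = 1.0645 ns
d = vΔt = 0.969c × 1.0645 ns = 2.9051×10^8 m/s × 1.0645×10^-9 s = 0.309 m

d ≈ 0.309 m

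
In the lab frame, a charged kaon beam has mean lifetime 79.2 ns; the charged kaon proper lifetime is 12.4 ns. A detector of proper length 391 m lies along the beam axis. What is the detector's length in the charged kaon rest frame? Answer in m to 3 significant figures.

Time dilation ⇒ γ = Δt/τ₀ = 79.2/12.4 = 6.3871
Length contraction: L = L₀/γ = 391/6.3871 = 61.2 m

L ≈ 61.2 m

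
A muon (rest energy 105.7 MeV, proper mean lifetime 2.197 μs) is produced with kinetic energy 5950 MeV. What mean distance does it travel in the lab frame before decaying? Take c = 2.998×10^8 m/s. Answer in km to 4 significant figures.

d ≈ 37.73 km

γ = 1 + K/(m₀c²) = 1 + 5950/105.7 = 57.2914
β = √(1 − 1/γ²) = 0.999848
Dilated lifetime: γτ₀ = 57.2914 × 2.197 μs = 125.869 μs
d = βc·γτ₀ = 0.999848 × (2.998×10^8 m/s) × 0.000125869 s = 37.73 km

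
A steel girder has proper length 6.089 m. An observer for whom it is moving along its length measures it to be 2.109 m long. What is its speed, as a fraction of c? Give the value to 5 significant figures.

γ = L₀/L = 6.089/2.109 = 2.887150
β = √(1 − 1/γ²) = 0.93810

β ≈ 0.93810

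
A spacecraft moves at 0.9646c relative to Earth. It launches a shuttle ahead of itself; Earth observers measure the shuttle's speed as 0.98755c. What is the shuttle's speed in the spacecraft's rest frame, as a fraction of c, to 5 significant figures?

u' ≈ 0.48408c

Inverse velocity addition: u' = (u − v)/(1 − uv/c²)
= (0.98755 − 0.9646)/(1 − 0.98755×0.9646) = 0.022950/0.04740927 = 0.48408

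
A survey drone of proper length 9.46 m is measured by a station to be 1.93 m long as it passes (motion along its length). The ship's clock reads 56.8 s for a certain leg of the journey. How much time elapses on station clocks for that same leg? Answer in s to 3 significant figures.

Length contraction ⇒ γ = L₀/L = 9.46/1.93 = 4.9016
Time dilation: Δt = γτ₀ = 4.9016 × 56.8 s = 278 s

Δt ≈ 278 s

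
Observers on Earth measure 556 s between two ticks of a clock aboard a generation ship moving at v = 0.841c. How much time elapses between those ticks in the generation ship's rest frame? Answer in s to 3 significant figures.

γ = 1/√(1 − 0.841²) = 1.8483
Proper time: τ₀ = Δt/γ = 556/1.8483 = 301 s

τ₀ ≈ 301 s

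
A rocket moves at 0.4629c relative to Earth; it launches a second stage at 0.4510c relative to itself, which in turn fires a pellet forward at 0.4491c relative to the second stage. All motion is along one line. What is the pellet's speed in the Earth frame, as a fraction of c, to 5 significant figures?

u ≈ 0.89968c

Compose boost 2: (0.4510 + 0.4629)/(1 + 0.4510×0.4629) = 0.91390/1.208768 = 0.7560591
Compose boost 3: (0.4491 + 0.7560591)/(1 + 0.4491×0.7560591) = 1.205159/1.339546 = 0.89968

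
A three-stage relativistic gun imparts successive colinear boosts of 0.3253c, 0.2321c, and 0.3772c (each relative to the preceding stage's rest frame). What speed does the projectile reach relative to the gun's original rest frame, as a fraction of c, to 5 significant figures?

u ≈ 0.74904c

Compose boost 2: (0.2321 + 0.3253)/(1 + 0.2321×0.3253) = 0.55740/1.075502 = 0.5182695
Compose boost 3: (0.3772 + 0.5182695)/(1 + 0.3772×0.5182695) = 0.8954695/1.195491 = 0.74904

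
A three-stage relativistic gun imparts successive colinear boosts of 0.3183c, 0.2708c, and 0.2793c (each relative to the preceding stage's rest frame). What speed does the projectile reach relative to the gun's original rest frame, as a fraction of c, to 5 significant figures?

u ≈ 0.71356c

Compose boost 2: (0.2708 + 0.3183)/(1 + 0.2708×0.3183) = 0.58910/1.086196 = 0.5423517
Compose boost 3: (0.2793 + 0.5423517)/(1 + 0.2793×0.5423517) = 0.8216517/1.151479 = 0.71356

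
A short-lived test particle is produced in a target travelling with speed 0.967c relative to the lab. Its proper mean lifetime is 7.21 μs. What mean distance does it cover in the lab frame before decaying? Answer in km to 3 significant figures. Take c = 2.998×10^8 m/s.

γ = 1/√(1 − 0.967²) = 3.9250
Dilated lifetime: Δt = γτ₀ = 3.9250 × 7.21 μs = 28.299 μs
d = vΔt = 0.967c × 28.299 μs = 2.8991×10^8 m/s × 2.8299×10^-5 s = 8.20 km

d ≈ 8.20 km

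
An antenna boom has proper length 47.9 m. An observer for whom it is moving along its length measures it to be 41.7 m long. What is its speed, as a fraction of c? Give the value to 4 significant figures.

γ = L₀/L = 47.9/41.7 = 1.14868
β = √(1 − 1/γ²) = 0.4921

β ≈ 0.4921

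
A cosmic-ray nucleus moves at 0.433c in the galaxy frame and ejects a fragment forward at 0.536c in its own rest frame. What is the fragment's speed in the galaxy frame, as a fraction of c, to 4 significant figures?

u ≈ 0.7865c

Compose boost 2: (0.536 + 0.433)/(1 + 0.536×0.433) = 0.9690/1.23209 = 0.7865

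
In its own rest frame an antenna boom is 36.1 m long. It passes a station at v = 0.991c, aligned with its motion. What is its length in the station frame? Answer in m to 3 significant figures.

γ = 1/√(1 − 0.991²) = 7.4704
Length contraction: L = L₀/γ = 36.1/7.4704 = 4.83 m

L ≈ 4.83 m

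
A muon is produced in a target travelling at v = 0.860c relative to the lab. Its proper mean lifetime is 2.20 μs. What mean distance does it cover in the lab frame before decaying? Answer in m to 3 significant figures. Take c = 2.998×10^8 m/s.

γ = 1/√(1 − 0.860²) = 1.9597
Dilated lifetime: Δt = γτ₀ = 1.9597 × 2.20 μs = 4.3112 μs
d = vΔt = 0.860c × 4.3112 μs = 2.5783×10^8 m/s × 4.3112×10^-6 s = 1110 m

d ≈ 1110 m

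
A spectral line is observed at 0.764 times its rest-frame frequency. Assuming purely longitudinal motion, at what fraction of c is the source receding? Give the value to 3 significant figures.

β ≈ 0.263

f_obs/f_src = √((1−β)/(1+β)) = 0.764  ⇒  (1−β)/(1+β) = 0.58370
β = |1 − D²|/(1 + D²) = |1 − 0.58370|/(1 + 0.58370) = 0.263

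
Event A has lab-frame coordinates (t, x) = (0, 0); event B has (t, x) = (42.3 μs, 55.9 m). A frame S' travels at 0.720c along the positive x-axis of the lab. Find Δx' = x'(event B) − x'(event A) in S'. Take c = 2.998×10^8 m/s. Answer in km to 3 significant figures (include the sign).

Δx' ≈ -13.1 km

γ = 1/√(1 − 0.720²) = 1.4410
Δx' = γ(Δx − vΔt) = 1.4410 × (55.9 m − 0.720×(2.998×10^8 m/s)×42.3×10^-6 s)
= 1.4410 × (-9074.8 m) = -13.1 km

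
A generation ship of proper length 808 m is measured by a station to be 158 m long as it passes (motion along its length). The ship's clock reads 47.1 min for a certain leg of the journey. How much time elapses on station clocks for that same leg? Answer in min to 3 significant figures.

Δt ≈ 241 min

Length contraction ⇒ γ = L₀/L = 808/158 = 5.1139
Time dilation: Δt = γτ₀ = 5.1139 × 47.1 min = 241 min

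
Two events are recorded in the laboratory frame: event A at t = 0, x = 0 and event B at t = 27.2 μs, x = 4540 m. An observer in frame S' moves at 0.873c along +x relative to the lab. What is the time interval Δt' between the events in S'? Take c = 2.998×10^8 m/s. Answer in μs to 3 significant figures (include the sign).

γ = 1/√(1 − 0.873²) = 2.0504
Δt' = γ(Δt − vΔx/c²) = 2.0504 × (27.2 μs − 0.873×4540 m / (2.998×10^8 m/s))
= 2.0504 × (13.980 μs) = 28.7 μs

Δt' ≈ 28.7 μs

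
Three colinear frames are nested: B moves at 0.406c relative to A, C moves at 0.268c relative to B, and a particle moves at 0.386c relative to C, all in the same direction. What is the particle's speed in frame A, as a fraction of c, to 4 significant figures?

Compose boost 2: (0.268 + 0.406)/(1 + 0.268×0.406) = 0.6740/1.10881 = 0.607860
Compose boost 3: (0.386 + 0.607860)/(1 + 0.386×0.607860) = 0.993860/1.23463 = 0.8050

u ≈ 0.8050c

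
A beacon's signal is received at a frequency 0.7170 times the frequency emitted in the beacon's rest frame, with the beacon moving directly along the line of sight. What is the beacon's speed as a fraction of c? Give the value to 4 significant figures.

f_obs/f_src = √((1−β)/(1+β)) = 0.7170  ⇒  (1−β)/(1+β) = 0.514089
β = |1 − D²|/(1 + D²) = |1 − 0.514089|/(1 + 0.514089) = 0.3209

β ≈ 0.3209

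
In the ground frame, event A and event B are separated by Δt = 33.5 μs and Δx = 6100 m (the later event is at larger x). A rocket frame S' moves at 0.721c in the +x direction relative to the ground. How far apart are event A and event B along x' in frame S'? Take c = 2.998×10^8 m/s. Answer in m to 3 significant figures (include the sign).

γ = 1/√(1 − 0.721²) = 1.4431
Δx' = γ(Δx − vΔt) = 1.4431 × (6100 m − 0.721×(2.998×10^8 m/s)×33.5×10^-6 s)
= 1.4431 × (-1141.2 m) = -1650 m

Δx' ≈ -1650 m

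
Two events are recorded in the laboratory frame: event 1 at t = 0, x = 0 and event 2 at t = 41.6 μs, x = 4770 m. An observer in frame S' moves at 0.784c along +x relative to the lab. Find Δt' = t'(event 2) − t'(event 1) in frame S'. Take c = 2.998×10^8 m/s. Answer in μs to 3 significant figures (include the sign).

Δt' ≈ 46.9 μs

γ = 1/√(1 − 0.784²) = 1.6109
Δt' = γ(Δt − vΔx/c²) = 1.6109 × (41.6 μs − 0.784×4770 m / (2.998×10^8 m/s))
= 1.6109 × (29.126 μs) = 46.9 μs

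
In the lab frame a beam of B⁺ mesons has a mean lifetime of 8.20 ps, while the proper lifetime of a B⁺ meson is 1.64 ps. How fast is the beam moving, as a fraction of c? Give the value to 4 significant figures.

γ = Δt/τ₀ = 8.20/1.64 = 5.00000
β = √(1 − 1/γ²) = √(1 − 1/5.00000²) = 0.9798

β ≈ 0.9798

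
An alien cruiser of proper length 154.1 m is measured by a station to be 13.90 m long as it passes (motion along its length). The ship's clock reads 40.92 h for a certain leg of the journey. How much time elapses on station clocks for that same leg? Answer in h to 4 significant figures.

Δt ≈ 453.7 h

Length contraction ⇒ γ = L₀/L = 154.1/13.90 = 11.0863
Time dilation: Δt = γτ₀ = 11.0863 × 40.92 h = 453.7 h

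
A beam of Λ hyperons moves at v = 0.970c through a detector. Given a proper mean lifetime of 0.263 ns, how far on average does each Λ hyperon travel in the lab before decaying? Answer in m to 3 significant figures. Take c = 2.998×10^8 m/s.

d ≈ 0.315 m

γ = 1/√(1 − 0.970²) = 4.1135
Dilated lifetime: Δt = γτ₀ = 4.1135 × 0.263 ns = 1.0818 ns
d = vΔt = 0.970c × 1.0818 ns = 2.9081×10^8 m/s × 1.0818×10^-9 s = 0.315 m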